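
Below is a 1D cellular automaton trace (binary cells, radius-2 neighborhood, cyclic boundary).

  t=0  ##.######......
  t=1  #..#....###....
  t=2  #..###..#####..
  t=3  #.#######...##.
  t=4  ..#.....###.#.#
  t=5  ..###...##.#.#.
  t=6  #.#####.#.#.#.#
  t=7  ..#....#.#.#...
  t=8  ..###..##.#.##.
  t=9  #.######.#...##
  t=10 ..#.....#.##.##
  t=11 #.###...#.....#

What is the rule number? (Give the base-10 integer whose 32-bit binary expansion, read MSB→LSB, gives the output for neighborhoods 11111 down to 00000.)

395007472

  nb #####: next=.  (t=0,i=5, bit31=0)
  nb ####.: next=.  (t=0,i=7, bit30=0)
  nb ###.#: next=.  (t=4,i=10, bit29=0)
  nb ###..: next=#  (t=0,i=8, bit28=1)
  nb ##.##: next=.  (t=0,i=2, bit27=0)
  nb ##.#.: next=#  (t=3,i=14, bit26=1)
  nb ##..#: next=#  (t=2,i=6, bit25=1)
  nb ##...: next=#  (t=0,i=9, bit24=1)
  nb #.###: next=#  (t=0,i=3, bit23=1)
  nb #.##.: next=.  (t=6,i=14, bit22=0)
  nb #.#.#: next=.  (t=3,i=0, bit21=0)
  nb #.#..: next=.  (t=4,i=14, bit20=0)
  nb #..##: next=#  (t=2,i=2, bit19=1)
  nb #..#.: next=.  (t=1,i=2, bit18=0)
  nb #...#: next=#  (t=3,i=10, bit17=1)
  nb #....: next=#  (t=0,i=10, bit16=1)
  nb .####: next=.  (t=0,i=4, bit15=0)
  nb .###.: next=#  (t=1,i=9, bit14=1)
  nb .##.#: next=.  (t=0,i=1, bit13=0)
  nb .##..: next=#  (t=8,i=13, bit12=1)
  nb .#.##: next=.  (t=3,i=1, bit11=0)
  nb .#.#.: next=#  (t=4,i=13, bit10=1)
  nb .#..#: next=.  (t=1,i=1, bit9=0)
  nb .#...: next=#  (t=1,i=4, bit8=1)
  nb ..###: next=#  (t=1,i=8, bit7=1)
  nb ..##.: next=#  (t=0,i=0, bit6=1)
  nb ..#.#: next=#  (t=7,i=7, bit5=1)
  nb ..#..: next=#  (t=1,i=0, bit4=1)
  nb ...##: next=.  (t=0,i=14, bit3=0)
  nb ...#.: next=.  (t=1,i=14, bit2=0)
  nb ....#: next=.  (t=0,i=13, bit1=0)
  nb .....: next=.  (t=0,i=11, bit0=0)
  bits 00010111100010110101010111110000 = 395007472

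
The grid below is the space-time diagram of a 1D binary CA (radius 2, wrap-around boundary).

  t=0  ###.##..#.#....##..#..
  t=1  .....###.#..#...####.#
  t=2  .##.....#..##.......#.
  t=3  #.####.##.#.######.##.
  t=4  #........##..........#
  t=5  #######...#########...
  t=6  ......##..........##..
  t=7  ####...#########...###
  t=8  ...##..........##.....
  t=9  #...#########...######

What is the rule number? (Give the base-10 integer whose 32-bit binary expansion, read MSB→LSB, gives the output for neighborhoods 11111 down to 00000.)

388830229

  ##### -> .   bit 31 = 0  t=3,i=14
  ####. -> .   bit 30 = 0  t=1,i=18
  ###.# -> .   bit 29 = 0  t=0,i=2
  ###.. -> #   bit 28 = 1  t=5,i=6
  ##.## -> .   bit 27 = 0  t=0,i=3
  ##.#. -> #   bit 26 = 1  t=1,i=8
  ##..# -> #   bit 25 = 1  t=0,i=6
  ##... -> #   bit 24 = 1  t=2,i=3
  #.### -> .   bit 23 = 0  t=3,i=2
  #.##. -> .   bit 22 = 0  t=0,i=4
  #.#.# -> #   bit 21 = 1  t=3,i=0
  #.#.. -> .   bit 20 = 0  t=0,i=10
  #..## -> #   bit 19 = 1  t=0,i=21
  #..#. -> #   bit 18 = 1  t=0,i=7
  #...# -> .   bit 17 = 0  t=1,i=14
  #.... -> #   bit 16 = 1  t=0,i=12
  .#### -> .   bit 15 = 0  t=1,i=17
  .###. -> .   bit 14 = 0  t=0,i=1
  .##.# -> .   bit 13 = 0  t=3,i=8
  .##.. -> #   bit 12 = 1  t=0,i=5
  .#.## -> .   bit 11 = 0  t=3,i=1
  .#.#. -> #   bit 10 = 1  t=0,i=9
  .#..# -> .   bit 9 = 0  t=0,i=20
  .#... -> .   bit 8 = 0  t=0,i=11
  ..### -> .   bit 7 = 0  t=0,i=0
  ..##. -> .   bit 6 = 0  t=0,i=15
  ..#.# -> .   bit 5 = 0  t=0,i=8
  ..#.. -> #   bit 4 = 1  t=0,i=19
  ...## -> .   bit 3 = 0  t=0,i=14
  ...#. -> #   bit 2 = 1  t=2,i=7
  ....# -> .   bit 1 = 0  t=0,i=13
  ..... -> #   bit 0 = 1  t=1,i=2
  bits 00010111001011010001010000010101 = 388830229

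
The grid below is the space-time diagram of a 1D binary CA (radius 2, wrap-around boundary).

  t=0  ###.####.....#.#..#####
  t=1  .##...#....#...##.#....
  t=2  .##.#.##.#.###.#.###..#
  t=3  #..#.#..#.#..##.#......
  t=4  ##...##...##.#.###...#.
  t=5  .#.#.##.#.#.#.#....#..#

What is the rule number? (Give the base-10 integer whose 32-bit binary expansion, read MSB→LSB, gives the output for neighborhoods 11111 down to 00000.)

  #####|.  b31=0 t=0,i=0
  ####.|#  b30=1 t=0,i=1
  ###.#|#  b29=1 t=0,i=2
  ###..|.  b28=0 t=0,i=7
  ##.##|.  b27=0 t=0,i=3
  ##.#.|#  b26=1 t=1,i=17
  ##..#|.  b25=0 t=2,i=20
  ##...|.  b24=0 t=0,i=8
  #.###|.  b23=0 t=0,i=4
  #.##.|.  b22=0 t=2,i=1
  #.#.#|.  b21=0 t=2,i=4
  #.#..|#  b20=1 t=0,i=15
  #..##|.  b19=0 t=0,i=17
  #..#.|.  b18=0 t=2,i=21
  #...#|#  b17=1 t=1,i=4
  #....|.  b16=0 t=0,i=9
  .####|.  b15=0 t=0,i=5
  .###.|.  b14=0 t=2,i=12
  .##.#|.  b13=0 t=1,i=16
  .##..|#  b12=1 t=1,i=2
  .#.##|#  b11=1 t=2,i=0
  .#.#.|.  b10=0 t=0,i=14
  .#..#|#  b9=1 t=0,i=16
  .#...|#  b8=1 t=1,i=7
  ..###|#  b7=1 t=0,i=18
  ..##.|#  b6=1 t=1,i=1
  ..#.#|.  b5=0 t=0,i=13
  ..#..|#  b4=1 t=1,i=6
  ...##|.  b3=0 t=1,i=0
  ...#.|.  b2=0 t=0,i=12
  ....#|#  b1=1 t=0,i=11
  .....|.  b0=0 t=0,i=10
  bits 01100100000100100001101111010010 = 1678908370

1678908370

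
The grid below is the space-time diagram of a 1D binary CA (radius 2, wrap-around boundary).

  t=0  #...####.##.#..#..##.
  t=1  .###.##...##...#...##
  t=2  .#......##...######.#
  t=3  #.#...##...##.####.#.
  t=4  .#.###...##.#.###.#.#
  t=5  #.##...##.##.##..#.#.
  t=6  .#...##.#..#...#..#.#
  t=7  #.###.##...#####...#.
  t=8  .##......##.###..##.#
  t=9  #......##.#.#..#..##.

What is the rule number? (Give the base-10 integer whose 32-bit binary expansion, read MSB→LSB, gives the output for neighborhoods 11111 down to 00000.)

  ##### -> #   bit 31 = 1  t=2,i=15
  ####. -> #   bit 30 = 1  t=0,i=6
  ###.# -> .   bit 29 = 0  t=0,i=7
  ###.. -> .   bit 28 = 0  t=4,i=5
  ##.## -> .   bit 27 = 0  t=0,i=8
  ##.#. -> #   bit 26 = 1  t=0,i=11
  ##..# -> #   bit 25 = 1  t=5,i=15
  ##... -> .   bit 24 = 0  t=1,i=7
  #.### -> #   bit 23 = 1  t=1,i=1
  #.##. -> .   bit 22 = 0  t=0,i=9
  #.#.# -> .   bit 21 = 0  t=2,i=20
  #.#.. -> .   bit 20 = 0  t=0,i=0
  #..## -> .   bit 19 = 0  t=0,i=17
  #..#. -> .   bit 18 = 0  t=0,i=14
  #...# -> #   bit 17 = 1  t=0,i=2
  #.... -> .   bit 16 = 0  t=2,i=3
  .#### -> #   bit 15 = 1  t=0,i=5
  .###. -> .   bit 14 = 0  t=1,i=2
  .##.# -> #   bit 13 = 1  t=0,i=10
  .##.. -> .   bit 12 = 0  t=1,i=6
  .#.## -> #   bit 11 = 1  t=4,i=2
  .#.#. -> #   bit 10 = 1  t=2,i=0
  .#..# -> .   bit 9 = 0  t=0,i=13
  .#... -> #   bit 8 = 1  t=0,i=1
  ..### -> .   bit 7 = 0  t=0,i=4
  ..##. -> .   bit 6 = 0  t=0,i=18
  ..#.# -> .   bit 5 = 0  t=5,i=17
  ..#.. -> #   bit 4 = 1  t=0,i=15
  ...## -> #   bit 3 = 1  t=0,i=3
  ...#. -> #   bit 2 = 1  t=1,i=14
  ....# -> #   bit 1 = 1  t=2,i=6
  ..... -> .   bit 0 = 0  t=2,i=4
  bits 11000110100000101010110100011110 = 3330452766

3330452766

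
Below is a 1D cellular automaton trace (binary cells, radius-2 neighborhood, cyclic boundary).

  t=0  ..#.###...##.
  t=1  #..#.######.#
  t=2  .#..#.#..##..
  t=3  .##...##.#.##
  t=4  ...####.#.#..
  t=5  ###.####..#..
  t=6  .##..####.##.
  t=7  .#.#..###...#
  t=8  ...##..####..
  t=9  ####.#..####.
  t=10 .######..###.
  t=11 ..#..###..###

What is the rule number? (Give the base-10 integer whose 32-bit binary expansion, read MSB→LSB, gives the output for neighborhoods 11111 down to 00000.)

  #####|.  b31=0 t=1,i=7
  ####.|#  b30=1 t=1,i=9
  ###.#|#  b29=1 t=1,i=10
  ###..|#  b28=1 t=0,i=6
  ##.##|.  b27=0 t=1,i=11
  ##.#.|#  b26=1 t=3,i=8
  ##..#|#  b25=1 t=1,i=1
  ##...|#  b24=1 t=0,i=7
  #.###|.  b23=0 t=0,i=4
  #.##.|.  b22=0 t=1,i=12
  #.#.#|.  b21=0 t=3,i=9
  #.#..|#  b20=1 t=2,i=6
  #..##|.  b19=0 t=2,i=8
  #..#.|.  b18=0 t=1,i=2
  #...#|#  b17=1 t=0,i=0
  #....|.  b16=0 t=4,i=12
  .####|#  b15=1 t=1,i=6
  .###.|#  b14=1 t=0,i=5
  .##.#|.  b13=0 t=3,i=7
  .##..|.  b12=0 t=0,i=11
  .#.##|#  b11=1 t=0,i=3
  .#.#.|.  b10=0 t=2,i=5
  .#..#|#  b9=1 t=2,i=2
  .#...|.  b8=0 t=4,i=11
  ..###|.  b7=0 t=4,i=3
  ..##.|#  b6=1 t=0,i=10
  ..#.#|.  b5=0 t=0,i=2
  ..#..|#  b4=1 t=2,i=1
  ...##|#  b3=1 t=0,i=9
  ...#.|.  b2=0 t=0,i=1
  ....#|#  b1=1 t=4,i=1
  .....|#  b0=1 t=4,i=0
  bits 01110111000100101100101001011011 = 1997720155

1997720155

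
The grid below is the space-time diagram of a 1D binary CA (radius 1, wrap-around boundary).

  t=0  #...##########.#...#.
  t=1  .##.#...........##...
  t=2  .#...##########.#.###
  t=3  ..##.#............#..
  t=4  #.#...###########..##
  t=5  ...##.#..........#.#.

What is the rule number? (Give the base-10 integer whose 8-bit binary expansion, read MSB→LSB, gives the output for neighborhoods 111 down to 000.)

25

  nb ###: next=.  (t=0,i=5, bit7=0)
  nb ##.: next=.  (t=0,i=13, bit6=0)
  nb #.#: next=.  (t=0,i=14, bit5=0)
  nb #..: next=#  (t=0,i=1, bit4=1)
  nb .##: next=#  (t=0,i=4, bit3=1)
  nb .#.: next=.  (t=0,i=0, bit2=0)
  nb ..#: next=.  (t=0,i=3, bit1=0)
  nb ...: next=#  (t=0,i=2, bit0=1)
  bits 00011001 = 25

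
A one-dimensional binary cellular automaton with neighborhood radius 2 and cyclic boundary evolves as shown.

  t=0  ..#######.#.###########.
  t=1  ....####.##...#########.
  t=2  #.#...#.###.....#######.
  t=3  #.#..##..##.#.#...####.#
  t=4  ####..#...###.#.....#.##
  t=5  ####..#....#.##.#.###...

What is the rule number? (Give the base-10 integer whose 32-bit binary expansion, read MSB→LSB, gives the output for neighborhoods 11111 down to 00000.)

3698422326

  [31] ##### => #  t=0,i=4
  [30] ####. => #  t=0,i=7
  [29] ###.# => .  t=0,i=8
  [28] ###.. => #  t=0,i=22
  [27] ##.## => #  t=1,i=8
  [26] ##.#. => #  t=0,i=9
  [25] ##..# => .  t=3,i=7
  [24] ##... => .  t=0,i=23
  [23] #.### => .  t=0,i=12
  [22] #.##. => #  t=1,i=9
  [21] #.#.# => #  t=0,i=10
  [20] #.#.. => #  t=2,i=2
  [19] #..## => .  t=3,i=4
  [18] #..#. => .  t=4,i=5
  [17] #...# => .  t=0,i=0
  [16] #.... => #  t=1,i=0
  [15] .#### => .  t=0,i=3
  [14] .###. => #  t=2,i=9
  [13] .##.# => #  t=3,i=0
  [12] .##.. => #  t=1,i=10
  [11] .#.## => .  t=0,i=11
  [10] .#.#. => .  t=2,i=1
  [9] .#..# => #  t=3,i=3
  [8] .#... => .  t=2,i=3
  [7] ..### => .  t=0,i=2
  [6] ..##. => .  t=3,i=5
  [5] ..#.# => #  t=2,i=6
  [4] ..#.. => #  t=4,i=6
  [3] ...## => .  t=0,i=1
  [2] ...#. => #  t=2,i=5
  [1] ....# => #  t=1,i=2
  [0] ..... => .  t=1,i=1
  bits 11011100011100010111001000110110 = 3698422326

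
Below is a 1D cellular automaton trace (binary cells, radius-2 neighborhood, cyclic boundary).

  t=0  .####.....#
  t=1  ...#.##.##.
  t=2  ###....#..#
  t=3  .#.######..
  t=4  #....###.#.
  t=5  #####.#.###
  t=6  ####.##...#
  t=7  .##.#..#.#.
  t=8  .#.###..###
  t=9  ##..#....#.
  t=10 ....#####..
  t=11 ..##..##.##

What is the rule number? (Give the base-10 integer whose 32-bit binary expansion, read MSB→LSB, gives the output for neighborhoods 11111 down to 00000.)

  #####|#  b31=1 t=3,i=5
  ####.|#  b30=1 t=0,i=3
  ###.#|.  b29=0 t=4,i=7
  ###..|.  b28=0 t=0,i=4
  ##.##|#  b27=1 t=1,i=7
  ##.#.|#  b26=1 t=4,i=8
  ##..#|.  b25=0 t=8,i=6
  ##...|#  b24=1 t=0,i=5
  #.###|.  b23=0 t=0,i=1
  #.##.|.  b22=0 t=1,i=5
  #.#.#|#  b21=1 t=4,i=9
  #.#..|#  b20=1 t=4,i=0
  #..##|.  b19=0 t=2,i=9
  #..#.|.  b18=0 t=7,i=6
  #...#|.  b17=0 t=3,i=10
  #....|#  b16=1 t=0,i=6
  .####|.  b15=0 t=0,i=2
  .###.|#  b14=1 t=4,i=6
  .##.#|.  b13=0 t=1,i=6
  .##..|.  b12=0 t=1,i=9
  .#.##|.  b11=0 t=0,i=0
  .#.#.|#  b10=1 t=4,i=10
  .#..#|#  b9=1 t=2,i=8
  .#...|#  b8=1 t=4,i=1
  ..###|.  b7=0 t=2,i=10
  ..##.|#  b6=1 t=7,i=1
  ..#.#|.  b5=0 t=0,i=10
  ..#..|#  b4=1 t=2,i=7
  ...##|#  b3=1 t=4,i=4
  ...#.|#  b2=1 t=0,i=9
  ....#|#  b1=1 t=0,i=8
  .....|.  b0=0 t=0,i=7
  bits 11001101001100010100011101011110 = 3442558814

3442558814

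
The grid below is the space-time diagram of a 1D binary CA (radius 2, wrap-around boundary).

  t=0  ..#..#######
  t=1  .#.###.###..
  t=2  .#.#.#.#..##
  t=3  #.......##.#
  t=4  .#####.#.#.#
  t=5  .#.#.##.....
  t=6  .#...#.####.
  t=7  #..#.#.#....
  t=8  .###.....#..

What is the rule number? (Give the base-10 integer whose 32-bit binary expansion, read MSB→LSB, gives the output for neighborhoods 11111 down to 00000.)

2781815465

  #####|#  b31=1 t=0,i=7
  ####.|.  b30=0 t=0,i=10
  ###.#|#  b29=1 t=1,i=5
  ###..|.  b28=0 t=0,i=11
  ##.##|.  b27=0 t=1,i=6
  ##.#.|#  b26=1 t=2,i=0
  ##..#|.  b25=0 t=0,i=0
  ##...|#  b24=1 t=1,i=10
  #.###|#  b23=1 t=1,i=3
  #.##.|#  b22=1 t=3,i=11
  #.#.#|.  b21=0 t=2,i=1
  #.#..|.  b20=0 t=2,i=7
  #..##|#  b19=1 t=0,i=4
  #..#.|#  b18=1 t=0,i=1
  #...#|#  b17=1 t=1,i=11
  #....|#  b16=1 t=3,i=2
  .####|.  b15=0 t=0,i=6
  .###.|.  b14=0 t=1,i=4
  .##.#|#  b13=1 t=2,i=11
  .##..|.  b12=0 t=3,i=0
  .#.##|.  b11=0 t=1,i=2
  .#.#.|.  b10=0 t=2,i=2
  .#..#|#  b9=1 t=0,i=3
  .#...|.  b8=0 t=6,i=2
  ..###|#  b7=1 t=0,i=5
  ..##.|.  b6=0 t=2,i=10
  ..#.#|#  b5=1 t=1,i=1
  ..#..|.  b4=0 t=0,i=2
  ...##|#  b3=1 t=3,i=7
  ...#.|.  b2=0 t=1,i=0
  ....#|.  b1=0 t=3,i=6
  .....|#  b0=1 t=3,i=3
  bits 10100101110011110010001010101001 = 2781815465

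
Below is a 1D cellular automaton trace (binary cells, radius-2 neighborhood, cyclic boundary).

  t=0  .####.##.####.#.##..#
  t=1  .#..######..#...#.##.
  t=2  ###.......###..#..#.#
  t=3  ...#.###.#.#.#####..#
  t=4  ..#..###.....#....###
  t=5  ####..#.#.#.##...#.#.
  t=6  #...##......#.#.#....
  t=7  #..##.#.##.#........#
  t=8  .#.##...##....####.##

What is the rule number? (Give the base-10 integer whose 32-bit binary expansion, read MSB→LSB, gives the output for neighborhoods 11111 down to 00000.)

734290525

  nb #####: next=.  (t=1,i=6, bit31=0)
  nb ####.: next=.  (t=0,i=3, bit30=0)
  nb ###.#: next=#  (t=0,i=4, bit29=1)
  nb ###..: next=.  (t=1,i=9, bit28=0)
  nb ##.##: next=#  (t=0,i=5, bit27=1)
  nb ##.#.: next=.  (t=0,i=13, bit26=0)
  nb ##..#: next=#  (t=0,i=18, bit25=1)
  nb ##...: next=#  (t=2,i=3, bit24=1)
  nb #.###: next=#  (t=0,i=1, bit23=1)
  nb #.##.: next=#  (t=0,i=6, bit22=1)
  nb #.#.#: next=.  (t=0,i=14, bit21=0)
  nb #.#..: next=.  (t=6,i=16, bit20=0)
  nb #..##: next=.  (t=1,i=3, bit19=0)
  nb #..#.: next=#  (t=0,i=19, bit18=1)
  nb #...#: next=.  (t=1,i=14, bit17=0)
  nb #....: next=.  (t=2,i=4, bit16=0)
  nb .####: next=.  (t=0,i=2, bit15=0)
  nb .###.: next=#  (t=2,i=11, bit14=1)
  nb .##.#: next=#  (t=0,i=7, bit13=1)
  nb .##..: next=.  (t=0,i=17, bit12=0)
  nb .#.##: next=.  (t=0,i=0, bit11=0)
  nb .#.#.: next=.  (t=3,i=10, bit10=0)
  nb .#..#: next=#  (t=1,i=2, bit9=1)
  nb .#...: next=.  (t=1,i=13, bit8=0)
  nb ..###: next=.  (t=1,i=4, bit7=0)
  nb ..##.: next=#  (t=6,i=4, bit6=1)
  nb ..#.#: next=.  (t=0,i=20, bit5=0)
  nb ..#..: next=#  (t=1,i=1, bit4=1)
  nb ...##: next=#  (t=2,i=9, bit3=1)
  nb ...#.: next=#  (t=1,i=15, bit2=1)
  nb ....#: next=.  (t=2,i=8, bit1=0)
  nb .....: next=#  (t=2,i=5, bit0=1)
  bits 00101011110001000110001001011101 = 734290525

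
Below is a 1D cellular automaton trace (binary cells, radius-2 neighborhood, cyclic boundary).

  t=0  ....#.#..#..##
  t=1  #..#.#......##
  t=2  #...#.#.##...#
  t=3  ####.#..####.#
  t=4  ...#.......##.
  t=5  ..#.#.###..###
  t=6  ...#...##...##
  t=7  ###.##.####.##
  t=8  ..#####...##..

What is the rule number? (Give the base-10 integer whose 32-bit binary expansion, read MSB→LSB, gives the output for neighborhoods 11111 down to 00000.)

  [31] ##### => .  t=3,i=1
  [30] ####. => .  t=3,i=2
  [29] ###.# => #  t=3,i=3
  [28] ###.. => #  t=1,i=0
  [27] ##.## => #  t=3,i=12
  [26] ##.#. => .  t=3,i=4
  [25] ##..# => .  t=1,i=1
  [24] ##... => #  t=0,i=0
  [23] #.### => .  t=3,i=13
  [22] #.##. => #  t=2,i=8
  [21] #.#.# => .  t=2,i=6
  [20] #.#.. => .  t=0,i=6
  [19] #..## => .  t=0,i=11
  [18] #..#. => .  t=0,i=8
  [17] #...# => #  t=2,i=2
  [16] #.... => .  t=0,i=1
  [15] .#### => .  t=3,i=0
  [14] .###. => #  t=1,i=13
  [13] .##.# => #  t=7,i=5
  [12] .##.. => #  t=0,i=13
  [11] .#.## => .  t=2,i=7
  [10] .#.#. => #  t=0,i=5
  [9] .#..# => .  t=0,i=7
  [8] .#... => #  t=1,i=6
  [7] ..### => .  t=1,i=12
  [6] ..##. => #  t=0,i=12
  [5] ..#.# => .  t=0,i=4
  [4] ..#.. => .  t=0,i=9
  [3] ...## => .  t=1,i=11
  [2] ...#. => #  t=0,i=3
  [1] ....# => .  t=0,i=2
  [0] ..... => #  t=1,i=8
  bits 00111001010000100111010101000101 = 960656709

960656709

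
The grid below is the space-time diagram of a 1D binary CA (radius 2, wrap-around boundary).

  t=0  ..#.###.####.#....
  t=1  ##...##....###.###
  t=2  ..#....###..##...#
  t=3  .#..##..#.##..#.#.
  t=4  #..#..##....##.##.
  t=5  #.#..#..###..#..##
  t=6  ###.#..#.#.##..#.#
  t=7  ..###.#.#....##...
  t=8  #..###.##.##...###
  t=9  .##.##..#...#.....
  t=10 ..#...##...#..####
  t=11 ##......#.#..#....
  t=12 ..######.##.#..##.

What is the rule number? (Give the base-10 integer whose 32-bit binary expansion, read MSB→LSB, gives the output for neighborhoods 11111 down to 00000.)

2803721223

  ##### -> #   bit 31 = 1  t=1,i=17
  ####. -> .   bit 30 = 0  t=0,i=10
  ###.# -> #   bit 29 = 1  t=0,i=6
  ###.. -> .   bit 28 = 0  t=1,i=1
  ##.## -> .   bit 27 = 0  t=0,i=7
  ##.#. -> #   bit 26 = 1  t=0,i=12
  ##..# -> #   bit 25 = 1  t=2,i=10
  ##... -> #   bit 24 = 1  t=1,i=2
  #.### -> .   bit 23 = 0  t=0,i=4
  #.##. -> .   bit 22 = 0  t=3,i=10
  #.#.# -> .   bit 21 = 0  t=6,i=9
  #.#.. -> #   bit 20 = 1  t=0,i=13
  #..## -> #   bit 19 = 1  t=2,i=11
  #..#. -> #   bit 18 = 1  t=2,i=1
  #...# -> .   bit 17 = 0  t=1,i=3
  #.... -> #   bit 16 = 1  t=0,i=15
  .#### -> .   bit 15 = 0  t=0,i=9
  .###. -> #   bit 14 = 1  t=0,i=5
  .##.# -> #   bit 13 = 1  t=4,i=13
  .##.. -> .   bit 12 = 0  t=1,i=6
  .#.## -> .   bit 11 = 0  t=0,i=3
  .#.#. -> #   bit 10 = 1  t=3,i=15
  .#..# -> .   bit 9 = 0  t=2,i=0
  .#... -> .   bit 8 = 0  t=0,i=14
  ..### -> .   bit 7 = 0  t=1,i=11
  ..##. -> .   bit 6 = 0  t=1,i=5
  ..#.# -> .   bit 5 = 0  t=0,i=2
  ..#.. -> .   bit 4 = 0  t=2,i=2
  ...## -> .   bit 3 = 0  t=1,i=4
  ...#. -> #   bit 2 = 1  t=0,i=1
  ....# -> #   bit 1 = 1  t=0,i=0
  ..... -> #   bit 0 = 1  t=0,i=16
  bits 10100111000111010110010000000111 = 2803721223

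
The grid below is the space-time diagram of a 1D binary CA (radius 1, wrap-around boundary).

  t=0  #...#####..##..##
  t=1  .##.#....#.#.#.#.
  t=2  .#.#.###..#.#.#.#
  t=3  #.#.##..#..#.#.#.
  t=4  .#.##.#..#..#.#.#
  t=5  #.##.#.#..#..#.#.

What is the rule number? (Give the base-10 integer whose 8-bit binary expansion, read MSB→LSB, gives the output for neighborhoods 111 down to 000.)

  [7] ### => .  t=0,i=5
  [6] ##. => .  t=0,i=0
  [5] #.# => #  t=1,i=3
  [4] #.. => #  t=0,i=1
  [3] .## => #  t=0,i=4
  [2] .#. => .  t=1,i=4
  [1] ..# => .  t=0,i=3
  [0] ... => #  t=0,i=2
  bits 00111001 = 57

57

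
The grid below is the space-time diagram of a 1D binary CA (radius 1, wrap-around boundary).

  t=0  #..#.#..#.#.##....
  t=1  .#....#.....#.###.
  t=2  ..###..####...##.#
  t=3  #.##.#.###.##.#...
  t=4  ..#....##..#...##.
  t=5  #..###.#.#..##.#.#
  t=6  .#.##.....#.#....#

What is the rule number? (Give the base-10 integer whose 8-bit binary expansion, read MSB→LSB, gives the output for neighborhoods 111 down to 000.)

  [7] ### => #  t=1,i=15
  [6] ##. => .  t=0,i=13
  [5] #.# => .  t=0,i=4
  [4] #.. => #  t=0,i=1
  [3] .## => #  t=0,i=12
  [2] .#. => .  t=0,i=0
  [1] ..# => .  t=0,i=2
  [0] ... => #  t=0,i=15
  bits 10011001 = 153

153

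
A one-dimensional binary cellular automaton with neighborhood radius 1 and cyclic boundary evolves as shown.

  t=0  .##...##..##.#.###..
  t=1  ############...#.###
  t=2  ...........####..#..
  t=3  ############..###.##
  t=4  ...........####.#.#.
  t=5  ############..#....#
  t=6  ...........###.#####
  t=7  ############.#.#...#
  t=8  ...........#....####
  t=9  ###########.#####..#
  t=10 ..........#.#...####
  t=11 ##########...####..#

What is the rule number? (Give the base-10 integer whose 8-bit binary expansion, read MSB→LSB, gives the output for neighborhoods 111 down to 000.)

91

  [7] ### => .  t=0,i=16
  [6] ##. => #  t=0,i=2
  [5] #.# => .  t=0,i=12
  [4] #.. => #  t=0,i=3
  [3] .## => #  t=0,i=1
  [2] .#. => .  t=0,i=13
  [1] ..# => #  t=0,i=0
  [0] ... => #  t=0,i=4
  bits 01011011 = 91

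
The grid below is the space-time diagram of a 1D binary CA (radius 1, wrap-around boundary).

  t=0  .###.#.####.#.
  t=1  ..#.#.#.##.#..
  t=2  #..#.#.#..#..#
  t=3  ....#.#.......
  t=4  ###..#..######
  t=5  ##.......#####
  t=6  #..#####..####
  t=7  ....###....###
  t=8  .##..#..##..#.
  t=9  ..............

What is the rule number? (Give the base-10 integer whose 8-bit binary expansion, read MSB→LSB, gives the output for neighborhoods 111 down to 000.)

161

  ###|#  b7=1 t=0,i=2
  ##.|.  b6=0 t=0,i=3
  #.#|#  b5=1 t=0,i=4
  #..|.  b4=0 t=0,i=13
  .##|.  b3=0 t=0,i=1
  .#.|.  b2=0 t=0,i=5
  ..#|.  b1=0 t=0,i=0
  ...|#  b0=1 t=1,i=0
  bits 10100001 = 161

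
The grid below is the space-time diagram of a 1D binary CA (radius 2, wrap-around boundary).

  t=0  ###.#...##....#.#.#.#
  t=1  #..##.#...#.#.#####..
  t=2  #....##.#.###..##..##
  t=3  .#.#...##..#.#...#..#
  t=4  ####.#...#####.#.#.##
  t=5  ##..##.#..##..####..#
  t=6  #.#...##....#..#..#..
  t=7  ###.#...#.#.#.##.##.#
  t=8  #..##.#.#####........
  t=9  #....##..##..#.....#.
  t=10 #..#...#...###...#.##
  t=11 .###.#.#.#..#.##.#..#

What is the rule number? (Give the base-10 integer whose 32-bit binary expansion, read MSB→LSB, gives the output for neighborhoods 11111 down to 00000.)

  nb #####: next=#  (t=1,i=16, bit31=1)
  nb ####.: next=.  (t=0,i=1, bit30=0)
  nb ###.#: next=.  (t=0,i=2, bit29=0)
  nb ###..: next=.  (t=1,i=18, bit28=0)
  nb ##.##: next=.  (t=7,i=16, bit27=0)
  nb ##.#.: next=#  (t=0,i=3, bit26=1)
  nb ##..#: next=#  (t=1,i=19, bit25=1)
  nb ##...: next=#  (t=0,i=10, bit24=1)
  nb #.###: next=.  (t=0,i=20, bit23=0)
  nb #.##.: next=.  (t=7,i=14, bit22=0)
  nb #.#.#: next=#  (t=0,i=16, bit21=1)
  nb #.#..: next=#  (t=0,i=4, bit20=1)
  nb #..##: next=.  (t=1,i=2, bit19=0)
  nb #..#.: next=#  (t=1,i=20, bit18=1)
  nb #...#: next=#  (t=0,i=6, bit17=1)
  nb #....: next=.  (t=0,i=11, bit16=0)
  nb .####: next=#  (t=0,i=0, bit15=1)
  nb .###.: next=#  (t=2,i=11, bit14=1)
  nb .##.#: next=.  (t=1,i=4, bit13=0)
  nb .##..: next=.  (t=0,i=9, bit12=0)
  nb .#.##: next=.  (t=0,i=19, bit11=0)
  nb .#.#.: next=#  (t=0,i=15, bit10=1)
  nb .#..#: next=.  (t=1,i=1, bit9=0)
  nb .#...: next=.  (t=0,i=5, bit8=0)
  nb ..###: next=.  (t=2,i=19, bit7=0)
  nb ..##.: next=.  (t=0,i=8, bit6=0)
  nb ..#.#: next=#  (t=0,i=14, bit5=1)
  nb ..#..: next=#  (t=1,i=0, bit4=1)
  nb ...##: next=.  (t=0,i=7, bit3=0)
  nb ...#.: next=.  (t=0,i=13, bit2=0)
  nb ....#: next=#  (t=0,i=12, bit1=1)
  nb .....: next=.  (t=8,i=15, bit0=0)
  bits 10000111001101101100010000110010 = 2268513330

2268513330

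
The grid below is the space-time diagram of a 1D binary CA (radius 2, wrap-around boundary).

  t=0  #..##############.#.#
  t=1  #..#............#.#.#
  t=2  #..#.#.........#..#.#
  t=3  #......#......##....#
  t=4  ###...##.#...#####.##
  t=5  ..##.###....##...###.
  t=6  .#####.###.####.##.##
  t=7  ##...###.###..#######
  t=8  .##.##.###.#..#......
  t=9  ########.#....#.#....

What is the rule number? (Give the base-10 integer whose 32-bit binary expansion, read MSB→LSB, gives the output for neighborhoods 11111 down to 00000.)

  #####|.  b31=0 t=0,i=5
  ####.|.  b30=0 t=0,i=15
  ###.#|#  b29=1 t=0,i=16
  ###..|#  b28=1 t=4,i=2
  ##.##|#  b27=1 t=4,i=18
  ##.#.|.  b26=0 t=0,i=17
  ##..#|.  b25=0 t=0,i=1
  ##...|#  b24=1 t=3,i=1
  #.###|#  b23=1 t=4,i=19
  #.##.|#  b22=1 t=0,i=20
  #.#.#|#  b21=1 t=0,i=18
  #.#..|.  b20=0 t=2,i=5
  #..##|.  b19=0 t=0,i=2
  #..#.|.  b18=0 t=1,i=2
  #...#|.  b17=0 t=4,i=4
  #....|#  b16=1 t=1,i=5
  .####|.  b15=0 t=0,i=4
  .###.|.  b14=0 t=5,i=6
  .##.#|#  b13=1 t=4,i=7
  .##..|#  b12=1 t=0,i=0
  .#.##|.  b11=0 t=0,i=19
  .#.#.|.  b10=0 t=1,i=17
  .#..#|.  b9=0 t=2,i=16
  .#...|.  b8=0 t=1,i=4
  ..###|#  b7=1 t=0,i=3
  ..##.|#  b6=1 t=3,i=14
  ..#.#|.  b5=0 t=1,i=16
  ..#..|#  b4=1 t=1,i=3
  ...##|#  b3=1 t=3,i=13
  ...#.|#  b2=1 t=1,i=15
  ....#|.  b1=0 t=1,i=14
  .....|.  b0=0 t=1,i=6
  bits 00111001111000010011000011011100 = 971059420

971059420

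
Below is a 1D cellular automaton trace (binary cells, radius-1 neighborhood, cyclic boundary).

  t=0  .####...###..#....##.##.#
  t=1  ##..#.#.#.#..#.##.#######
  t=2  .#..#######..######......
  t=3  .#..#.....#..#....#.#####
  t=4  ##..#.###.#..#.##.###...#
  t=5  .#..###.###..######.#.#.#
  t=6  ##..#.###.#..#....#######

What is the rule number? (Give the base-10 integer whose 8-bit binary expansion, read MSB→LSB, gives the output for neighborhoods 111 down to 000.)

109

  ###|.  b7=0 t=0,i=2
  ##.|#  b6=1 t=0,i=4
  #.#|#  b5=1 t=0,i=0
  #..|.  b4=0 t=0,i=5
  .##|#  b3=1 t=0,i=1
  .#.|#  b2=1 t=0,i=13
  ..#|.  b1=0 t=0,i=7
  ...|#  b0=1 t=0,i=6
  bits 01101101 = 109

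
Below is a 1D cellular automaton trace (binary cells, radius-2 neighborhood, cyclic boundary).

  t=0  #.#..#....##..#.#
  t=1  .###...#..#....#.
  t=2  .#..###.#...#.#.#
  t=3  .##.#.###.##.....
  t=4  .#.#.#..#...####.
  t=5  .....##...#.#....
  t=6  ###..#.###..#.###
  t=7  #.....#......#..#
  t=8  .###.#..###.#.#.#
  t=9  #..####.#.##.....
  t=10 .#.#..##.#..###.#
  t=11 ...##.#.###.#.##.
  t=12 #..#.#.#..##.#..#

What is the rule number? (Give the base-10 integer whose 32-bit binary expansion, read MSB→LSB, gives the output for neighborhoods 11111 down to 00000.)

  [31] ##### => #  t=6,i=0
  [30] ####. => .  t=4,i=14
  [29] ###.# => #  t=2,i=6
  [28] ###.. => .  t=1,i=3
  [27] ##.## => .  t=3,i=9
  [26] ##.#. => #  t=0,i=1
  [25] ##..# => .  t=0,i=12
  [24] ##... => #  t=1,i=4
  [23] #.### => .  t=3,i=6
  [22] #.##. => .  t=0,i=16
  [21] #.#.# => .  t=2,i=14
  [20] #.#.. => #  t=0,i=2
  [19] #..## => .  t=1,i=0
  [18] #..#. => .  t=0,i=4
  [17] #...# => #  t=1,i=5
  [16] #.... => #  t=0,i=7
  [15] .#### => .  t=4,i=13
  [14] .###. => .  t=1,i=2
  [13] .##.# => .  t=0,i=0
  [12] .##.. => .  t=0,i=11
  [11] .#.## => #  t=0,i=15
  [10] .#.#. => .  t=2,i=0
  [9] .#..# => #  t=0,i=3
  [8] .#... => .  t=0,i=6
  [7] ..### => #  t=1,i=1
  [6] ..##. => #  t=0,i=10
  [5] ..#.# => .  t=0,i=14
  [4] ..#.. => .  t=0,i=5
  [3] ...## => .  t=0,i=9
  [2] ...#. => #  t=1,i=6
  [1] ....# => .  t=0,i=8
  [0] ..... => #  t=3,i=14
  bits 10100101000100110000101011000101 = 2769488581

2769488581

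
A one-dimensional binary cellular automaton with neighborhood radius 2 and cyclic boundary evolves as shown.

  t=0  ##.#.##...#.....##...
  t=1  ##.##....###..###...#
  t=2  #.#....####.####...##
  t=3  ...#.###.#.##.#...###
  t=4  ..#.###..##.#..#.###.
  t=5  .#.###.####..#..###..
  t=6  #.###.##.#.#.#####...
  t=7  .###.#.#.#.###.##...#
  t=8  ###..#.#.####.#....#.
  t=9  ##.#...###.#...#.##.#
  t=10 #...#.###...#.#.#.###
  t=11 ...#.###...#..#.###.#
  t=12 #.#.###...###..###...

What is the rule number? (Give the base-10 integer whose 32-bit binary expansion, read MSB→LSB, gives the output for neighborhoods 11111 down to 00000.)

3400035294

  ##### -> #   bit 31 = 1  t=6,i=15
  ####. -> #   bit 30 = 1  t=2,i=9
  ###.# -> .   bit 29 = 0  t=1,i=1
  ###.. -> .   bit 28 = 0  t=1,i=11
  ##.## -> #   bit 27 = 1  t=1,i=2
  ##.#. -> .   bit 26 = 0  t=0,i=2
  ##..# -> #   bit 25 = 1  t=1,i=12
  ##... -> .   bit 24 = 0  t=0,i=7
  #.### -> #   bit 23 = 1  t=2,i=12
  #.##. -> .   bit 22 = 0  t=0,i=5
  #.#.# -> #   bit 21 = 1  t=0,i=3
  #.#.. -> .   bit 20 = 0  t=2,i=2
  #..## -> #   bit 19 = 1  t=1,i=13
  #..#. -> .   bit 18 = 0  t=4,i=14
  #...# -> .   bit 17 = 0  t=0,i=8
  #.... -> .   bit 16 = 0  t=0,i=12
  .#### -> .   bit 15 = 0  t=2,i=8
  .###. -> #   bit 14 = 1  t=1,i=0
  .##.# -> #   bit 13 = 1  t=0,i=1
  .##.. -> .   bit 12 = 0  t=0,i=6
  .#.## -> #   bit 11 = 1  t=0,i=4
  .#.#. -> .   bit 10 = 0  t=6,i=10
  .#..# -> #   bit 9 = 1  t=4,i=13
  .#... -> #   bit 8 = 1  t=0,i=11
  ..### -> #   bit 7 = 1  t=1,i=9
  ..##. -> #   bit 6 = 1  t=0,i=0
  ..#.# -> .   bit 5 = 0  t=3,i=3
  ..#.. -> #   bit 4 = 1  t=0,i=10
  ...## -> #   bit 3 = 1  t=0,i=15
  ...#. -> #   bit 2 = 1  t=0,i=9
  ....# -> #   bit 1 = 1  t=0,i=14
  ..... -> .   bit 0 = 0  t=0,i=13
  bits 11001010101010000110101111011110 = 3400035294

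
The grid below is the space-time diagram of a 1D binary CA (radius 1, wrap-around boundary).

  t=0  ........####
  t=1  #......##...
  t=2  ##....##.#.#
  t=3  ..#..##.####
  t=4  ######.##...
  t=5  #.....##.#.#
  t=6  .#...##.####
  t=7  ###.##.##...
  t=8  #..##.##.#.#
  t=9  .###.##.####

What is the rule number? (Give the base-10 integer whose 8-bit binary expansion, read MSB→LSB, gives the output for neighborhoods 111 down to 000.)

  nb ###: next=.  (t=0,i=9, bit7=0)
  nb ##.: next=.  (t=0,i=11, bit6=0)
  nb #.#: next=#  (t=2,i=8, bit5=1)
  nb #..: next=#  (t=0,i=0, bit4=1)
  nb .##: next=#  (t=0,i=8, bit3=1)
  nb .#.: next=#  (t=1,i=0, bit2=1)
  nb ..#: next=#  (t=0,i=7, bit1=1)
  nb ...: next=.  (t=0,i=1, bit0=0)
  bits 00111110 = 62

62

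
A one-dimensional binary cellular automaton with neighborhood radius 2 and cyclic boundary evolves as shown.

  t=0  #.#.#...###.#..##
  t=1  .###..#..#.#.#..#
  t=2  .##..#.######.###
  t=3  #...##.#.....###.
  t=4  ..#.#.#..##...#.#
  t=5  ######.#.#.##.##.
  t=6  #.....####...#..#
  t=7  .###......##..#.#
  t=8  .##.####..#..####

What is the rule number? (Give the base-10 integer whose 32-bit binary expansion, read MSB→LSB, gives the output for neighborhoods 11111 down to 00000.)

229066337

  [31] ##### => .  t=2,i=9
  [30] ####. => .  t=2,i=11
  [29] ###.# => .  t=0,i=0
  [28] ###.. => .  t=1,i=3
  [27] ##.## => #  t=2,i=0
  [26] ##.#. => #  t=0,i=1
  [25] ##..# => .  t=1,i=4
  [24] ##... => #  t=4,i=11
  [23] #.### => #  t=1,i=1
  [22] #.##. => .  t=2,i=1
  [21] #.#.# => #  t=0,i=2
  [20] #.#.. => .  t=0,i=4
  [19] #..## => .  t=0,i=14
  [18] #..#. => #  t=1,i=5
  [17] #...# => #  t=0,i=6
  [16] #.... => #  t=3,i=9
  [15] .#### => .  t=2,i=8
  [14] .###. => #  t=0,i=9
  [13] .##.# => .  t=3,i=5
  [12] .##.. => .  t=2,i=2
  [11] .#.## => .  t=1,i=0
  [10] .#.#. => #  t=0,i=3
  [9] .#..# => #  t=0,i=13
  [8] .#... => .  t=0,i=5
  [7] ..### => .  t=0,i=8
  [6] ..##. => #  t=3,i=4
  [5] ..#.# => #  t=1,i=9
  [4] ..#.. => .  t=1,i=6
  [3] ...## => .  t=0,i=7
  [2] ...#. => .  t=4,i=13
  [1] ....# => .  t=3,i=11
  [0] ..... => #  t=3,i=10
  bits 00001101101001110100011001100001 = 229066337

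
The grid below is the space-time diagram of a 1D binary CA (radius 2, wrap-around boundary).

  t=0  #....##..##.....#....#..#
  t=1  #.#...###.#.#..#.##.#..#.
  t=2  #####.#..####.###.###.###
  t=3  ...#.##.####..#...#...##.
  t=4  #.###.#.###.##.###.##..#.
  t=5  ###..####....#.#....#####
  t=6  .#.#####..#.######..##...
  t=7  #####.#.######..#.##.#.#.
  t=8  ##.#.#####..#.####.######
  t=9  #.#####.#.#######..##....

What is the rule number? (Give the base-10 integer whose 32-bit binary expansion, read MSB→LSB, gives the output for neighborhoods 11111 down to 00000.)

  nb #####: next=.  (t=2,i=0, bit31=0)
  nb ####.: next=#  (t=2,i=3, bit30=1)
  nb ###.#: next=.  (t=1,i=8, bit29=0)
  nb ###..: next=.  (t=3,i=11, bit28=0)
  nb ##.##: next=.  (t=2,i=13, bit27=0)
  nb ##.#.: next=#  (t=1,i=9, bit26=1)
  nb ##..#: next=#  (t=0,i=7, bit25=1)
  nb ##...: next=.  (t=0,i=1, bit24=0)
  nb #.###: next=#  (t=2,i=14, bit23=1)
  nb #.##.: next=.  (t=1,i=17, bit22=0)
  nb #.#.#: next=#  (t=1,i=0, bit21=1)
  nb #.#..: next=#  (t=1,i=2, bit20=1)
  nb #..##: next=#  (t=0,i=8, bit19=1)
  nb #..#.: next=#  (t=1,i=14, bit18=1)
  nb #...#: next=#  (t=1,i=4, bit17=1)
  nb #....: next=#  (t=0,i=2, bit16=1)
  nb .####: next=#  (t=2,i=10, bit15=1)
  nb .###.: next=.  (t=1,i=7, bit14=0)
  nb .##.#: next=#  (t=1,i=18, bit13=1)
  nb .##..: next=#  (t=0,i=0, bit12=1)
  nb .#.##: next=#  (t=1,i=16, bit11=1)
  nb .#.#.: next=#  (t=1,i=1, bit10=1)
  nb .#..#: next=.  (t=0,i=22, bit9=0)
  nb .#...: next=#  (t=0,i=17, bit8=1)
  nb ..###: next=#  (t=1,i=6, bit7=1)
  nb ..##.: next=.  (t=0,i=5, bit6=0)
  nb ..#.#: next=#  (t=1,i=15, bit5=1)
  nb ..#..: next=.  (t=0,i=16, bit4=0)
  nb ...##: next=.  (t=0,i=4, bit3=0)
  nb ...#.: next=#  (t=0,i=15, bit2=1)
  nb ....#: next=.  (t=0,i=3, bit1=0)
  nb .....: next=.  (t=0,i=13, bit0=0)
  bits 01000110101111111011110110100100 = 1186971044

1186971044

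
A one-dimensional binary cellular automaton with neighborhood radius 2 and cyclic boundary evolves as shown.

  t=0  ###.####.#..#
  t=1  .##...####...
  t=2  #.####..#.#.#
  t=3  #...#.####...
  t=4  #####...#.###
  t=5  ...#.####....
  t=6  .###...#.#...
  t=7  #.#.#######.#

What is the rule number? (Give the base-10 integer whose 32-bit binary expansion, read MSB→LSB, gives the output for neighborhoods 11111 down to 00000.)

1729525054

  [31] ##### => .  t=4,i=0
  [30] ####. => #  t=0,i=1
  [29] ###.# => #  t=0,i=2
  [28] ###.. => .  t=1,i=9
  [27] ##.## => .  t=0,i=3
  [26] ##.#. => #  t=0,i=8
  [25] ##..# => #  t=2,i=6
  [24] ##... => #  t=1,i=3
  [23] #.### => .  t=0,i=4
  [22] #.##. => .  t=2,i=12
  [21] #.#.# => .  t=2,i=10
  [20] #.#.. => #  t=0,i=9
  [19] #..## => .  t=0,i=11
  [18] #..#. => #  t=2,i=7
  [17] #...# => #  t=1,i=4
  [16] #.... => .  t=1,i=11
  [15] .#### => .  t=0,i=0
  [14] .###. => #  t=6,i=2
  [13] .##.# => #  t=2,i=0
  [12] .##.. => #  t=1,i=2
  [11] .#.## => .  t=2,i=11
  [10] .#.#. => #  t=2,i=9
  [9] .#..# => .  t=0,i=10
  [8] .#... => #  t=3,i=1
  [7] ..### => .  t=0,i=12
  [6] ..##. => .  t=1,i=1
  [5] ..#.# => #  t=2,i=8
  [4] ..#.. => #  t=3,i=0
  [3] ...## => #  t=1,i=0
  [2] ...#. => #  t=3,i=3
  [1] ....# => #  t=1,i=12
  [0] ..... => .  t=5,i=0
  bits 01100111000101100111010100111110 = 1729525054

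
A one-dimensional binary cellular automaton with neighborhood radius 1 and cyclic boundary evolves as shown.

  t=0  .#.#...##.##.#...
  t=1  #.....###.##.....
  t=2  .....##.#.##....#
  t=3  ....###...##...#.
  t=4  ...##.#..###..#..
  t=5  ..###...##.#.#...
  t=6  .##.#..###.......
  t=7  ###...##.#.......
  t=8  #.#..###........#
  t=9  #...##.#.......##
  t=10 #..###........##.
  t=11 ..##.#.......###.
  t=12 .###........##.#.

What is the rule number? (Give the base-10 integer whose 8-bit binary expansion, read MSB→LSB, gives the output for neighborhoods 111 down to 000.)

74

  nb ###: next=.  (t=1,i=7, bit7=0)
  nb ##.: next=#  (t=0,i=8, bit6=1)
  nb #.#: next=.  (t=0,i=2, bit5=0)
  nb #..: next=.  (t=0,i=4, bit4=0)
  nb .##: next=#  (t=0,i=7, bit3=1)
  nb .#.: next=.  (t=0,i=1, bit2=0)
  nb ..#: next=#  (t=0,i=0, bit1=1)
  nb ...: next=.  (t=0,i=5, bit0=0)
  bits 01001010 = 74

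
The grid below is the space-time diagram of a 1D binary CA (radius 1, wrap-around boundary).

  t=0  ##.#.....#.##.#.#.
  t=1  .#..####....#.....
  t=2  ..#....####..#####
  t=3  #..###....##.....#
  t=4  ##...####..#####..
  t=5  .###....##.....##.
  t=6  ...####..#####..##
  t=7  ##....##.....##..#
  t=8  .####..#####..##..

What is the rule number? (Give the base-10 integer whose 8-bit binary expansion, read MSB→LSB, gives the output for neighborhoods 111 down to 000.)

81

  ###|.  b7=0 t=1,i=5
  ##.|#  b6=1 t=0,i=1
  #.#|.  b5=0 t=0,i=2
  #..|#  b4=1 t=0,i=4
  .##|.  b3=0 t=0,i=0
  .#.|.  b2=0 t=0,i=3
  ..#|.  b1=0 t=0,i=8
  ...|#  b0=1 t=0,i=5
  bits 01010001 = 81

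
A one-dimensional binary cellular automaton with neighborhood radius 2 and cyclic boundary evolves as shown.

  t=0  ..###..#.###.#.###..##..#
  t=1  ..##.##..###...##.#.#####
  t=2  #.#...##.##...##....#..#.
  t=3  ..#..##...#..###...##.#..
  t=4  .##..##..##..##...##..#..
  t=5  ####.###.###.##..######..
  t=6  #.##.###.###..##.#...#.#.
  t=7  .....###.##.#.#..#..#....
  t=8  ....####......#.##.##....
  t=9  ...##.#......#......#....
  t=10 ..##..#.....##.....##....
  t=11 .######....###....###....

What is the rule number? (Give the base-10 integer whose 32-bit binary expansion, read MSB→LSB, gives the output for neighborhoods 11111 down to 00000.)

  #####|.  b31=0 t=1,i=22
  ####.|#  b30=1 t=1,i=23
  ###.#|#  b29=1 t=0,i=11
  ###..|.  b28=0 t=0,i=4
  ##.##|.  b27=0 t=1,i=4
  ##.#.|.  b26=0 t=0,i=12
  ##..#|#  b25=1 t=0,i=5
  ##...|.  b24=0 t=1,i=12
  #.###|#  b23=1 t=0,i=9
  #.##.|.  b22=0 t=1,i=5
  #.#.#|.  b21=0 t=0,i=13
  #.#..|#  b20=1 t=2,i=2
  #..##|.  b19=0 t=0,i=1
  #..#.|#  b18=1 t=0,i=6
  #...#|.  b17=0 t=1,i=13
  #....|.  b16=0 t=2,i=17
  .####|.  b15=0 t=1,i=21
  .###.|#  b14=1 t=0,i=3
  .##.#|.  b13=0 t=1,i=3
  .##..|#  b12=1 t=0,i=21
  .#.##|.  b11=0 t=0,i=8
  .#.#.|.  b10=0 t=2,i=1
  .#..#|.  b9=0 t=0,i=0
  .#...|.  b8=0 t=2,i=3
  ..###|#  b7=1 t=0,i=2
  ..##.|#  b6=1 t=0,i=20
  ..#.#|.  b5=0 t=0,i=7
  ..#..|#  b4=1 t=0,i=24
  ...##|#  b3=1 t=1,i=14
  ...#.|#  b2=1 t=2,i=19
  ....#|.  b1=0 t=2,i=18
  .....|.  b0=0 t=7,i=0
  bits 01100010100101000101000011011100 = 1653887196

1653887196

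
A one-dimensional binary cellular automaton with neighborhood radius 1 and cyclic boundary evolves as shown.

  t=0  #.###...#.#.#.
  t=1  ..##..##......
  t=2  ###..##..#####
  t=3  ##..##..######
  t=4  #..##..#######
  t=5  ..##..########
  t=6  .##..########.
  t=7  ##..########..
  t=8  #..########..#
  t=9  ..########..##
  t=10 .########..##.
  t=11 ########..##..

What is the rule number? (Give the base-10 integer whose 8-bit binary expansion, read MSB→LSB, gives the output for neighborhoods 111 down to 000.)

  nb ###: next=#  (t=0,i=3, bit7=1)
  nb ##.: next=.  (t=0,i=4, bit6=0)
  nb #.#: next=.  (t=0,i=1, bit5=0)
  nb #..: next=.  (t=0,i=5, bit4=0)
  nb .##: next=#  (t=0,i=2, bit3=1)
  nb .#.: next=.  (t=0,i=0, bit2=0)
  nb ..#: next=#  (t=0,i=7, bit1=1)
  nb ...: next=#  (t=0,i=6, bit0=1)
  bits 10001011 = 139

139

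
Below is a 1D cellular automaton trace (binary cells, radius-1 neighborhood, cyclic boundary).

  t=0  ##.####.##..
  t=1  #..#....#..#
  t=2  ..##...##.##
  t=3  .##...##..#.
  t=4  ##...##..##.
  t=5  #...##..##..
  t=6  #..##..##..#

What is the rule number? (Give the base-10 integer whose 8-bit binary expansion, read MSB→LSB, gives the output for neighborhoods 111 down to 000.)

14

  ### -> .   bit 7 = 0  t=0,i=4
  ##. -> .   bit 6 = 0  t=0,i=1
  #.# -> .   bit 5 = 0  t=0,i=2
  #.. -> .   bit 4 = 0  t=0,i=10
  .## -> #   bit 3 = 1  t=0,i=0
  .#. -> #   bit 2 = 1  t=1,i=3
  ..# -> #   bit 1 = 1  t=0,i=11
  ... -> .   bit 0 = 0  t=1,i=5
  bits 00001110 = 14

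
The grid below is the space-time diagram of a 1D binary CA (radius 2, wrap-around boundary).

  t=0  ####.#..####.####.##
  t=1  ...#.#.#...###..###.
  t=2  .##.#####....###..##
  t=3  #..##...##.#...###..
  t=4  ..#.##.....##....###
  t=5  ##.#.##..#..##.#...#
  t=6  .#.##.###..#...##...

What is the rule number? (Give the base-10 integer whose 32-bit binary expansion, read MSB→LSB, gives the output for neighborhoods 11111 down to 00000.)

  nb #####: next=.  (t=0,i=0, bit31=0)
  nb ####.: next=.  (t=0,i=2, bit30=0)
  nb ###.#: next=#  (t=0,i=3, bit29=1)
  nb ###..: next=#  (t=1,i=13, bit28=1)
  nb ##.##: next=#  (t=0,i=12, bit27=1)
  nb ##.#.: next=.  (t=0,i=4, bit26=0)
  nb ##..#: next=#  (t=1,i=14, bit25=1)
  nb ##...: next=#  (t=1,i=19, bit24=1)
  nb #.###: next=#  (t=0,i=13, bit23=1)
  nb #.##.: next=.  (t=2,i=1, bit22=0)
  nb #.#.#: next=#  (t=1,i=5, bit21=1)
  nb #.#..: next=#  (t=0,i=5, bit20=1)
  nb #..##: next=#  (t=0,i=7, bit19=1)
  nb #..#.: next=#  (t=3,i=19, bit18=1)
  nb #...#: next=.  (t=1,i=9, bit17=0)
  nb #....: next=.  (t=1,i=0, bit16=0)
  nb .####: next=.  (t=0,i=9, bit15=0)
  nb .###.: next=.  (t=1,i=12, bit14=0)
  nb .##.#: next=.  (t=2,i=2, bit13=0)
  nb .##..: next=#  (t=3,i=4, bit12=1)
  nb .#.##: next=#  (t=4,i=3, bit11=1)
  nb .#.#.: next=#  (t=1,i=4, bit10=1)
  nb .#..#: next=.  (t=0,i=6, bit9=0)
  nb .#...: next=#  (t=1,i=8, bit8=1)
  nb ..###: next=.  (t=0,i=8, bit7=0)
  nb ..##.: next=.  (t=2,i=18, bit6=0)
  nb ..#.#: next=.  (t=1,i=3, bit5=0)
  nb ..#..: next=.  (t=3,i=0, bit4=0)
  nb ...##: next=.  (t=1,i=10, bit3=0)
  nb ...#.: next=#  (t=1,i=2, bit2=1)
  nb ....#: next=#  (t=1,i=1, bit1=1)
  nb .....: next=.  (t=4,i=8, bit0=0)
  bits 00111011101111000001110100000110 = 1002183942

1002183942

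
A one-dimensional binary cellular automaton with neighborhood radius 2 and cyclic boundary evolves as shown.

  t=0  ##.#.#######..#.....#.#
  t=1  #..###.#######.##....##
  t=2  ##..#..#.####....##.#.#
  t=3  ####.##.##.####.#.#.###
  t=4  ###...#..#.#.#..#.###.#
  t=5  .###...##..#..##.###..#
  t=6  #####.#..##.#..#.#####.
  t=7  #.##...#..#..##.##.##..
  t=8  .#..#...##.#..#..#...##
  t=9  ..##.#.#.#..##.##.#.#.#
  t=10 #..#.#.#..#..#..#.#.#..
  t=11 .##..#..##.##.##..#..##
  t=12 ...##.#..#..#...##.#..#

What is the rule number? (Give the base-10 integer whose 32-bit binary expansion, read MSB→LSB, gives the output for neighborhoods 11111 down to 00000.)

3550833416

  nb #####: next=#  (t=0,i=7, bit31=1)
  nb ####.: next=#  (t=0,i=10, bit30=1)
  nb ###.#: next=.  (t=0,i=1, bit29=0)
  nb ###..: next=#  (t=0,i=11, bit28=1)
  nb ##.##: next=.  (t=1,i=6, bit27=0)
  nb ##.#.: next=.  (t=0,i=2, bit26=0)
  nb ##..#: next=#  (t=0,i=12, bit25=1)
  nb ##...: next=#  (t=1,i=17, bit24=1)
  nb #.###: next=#  (t=0,i=5, bit23=1)
  nb #.##.: next=.  (t=1,i=15, bit22=0)
  nb #.#.#: next=#  (t=0,i=3, bit21=1)
  nb #.#..: next=.  (t=4,i=13, bit20=0)
  nb #..##: next=.  (t=1,i=2, bit19=0)
  nb #..#.: next=#  (t=0,i=13, bit18=1)
  nb #...#: next=.  (t=4,i=4, bit17=0)
  nb #....: next=#  (t=0,i=16, bit16=1)
  nb .####: next=.  (t=0,i=6, bit15=0)
  nb .###.: next=#  (t=0,i=0, bit14=1)
  nb .##.#: next=#  (t=2,i=18, bit13=1)
  nb .##..: next=.  (t=1,i=16, bit12=0)
  nb .#.##: next=#  (t=0,i=4, bit11=1)
  nb .#.#.: next=.  (t=3,i=17, bit10=0)
  nb .#..#: next=#  (t=2,i=5, bit9=1)
  nb .#...: next=#  (t=0,i=15, bit8=1)
  nb ..###: next=.  (t=1,i=3, bit7=0)
  nb ..##.: next=.  (t=2,i=17, bit6=0)
  nb ..#.#: next=.  (t=0,i=20, bit5=0)
  nb ..#..: next=.  (t=0,i=14, bit4=0)
  nb ...##: next=#  (t=1,i=20, bit3=1)
  nb ...#.: next=.  (t=0,i=19, bit2=0)
  nb ....#: next=.  (t=0,i=18, bit1=0)
  nb .....: next=.  (t=0,i=17, bit0=0)
  bits 11010011101001010110101100001000 = 3550833416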